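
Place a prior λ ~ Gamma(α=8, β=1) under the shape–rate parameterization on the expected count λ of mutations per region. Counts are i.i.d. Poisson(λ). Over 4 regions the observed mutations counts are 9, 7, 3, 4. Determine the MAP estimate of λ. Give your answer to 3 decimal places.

λ̂_MAP = 6.000

Σxᵢ = 9+7+3+4 = 23, with n = 4.
Posterior ∝ λ^7e^(−1λ) · λ^23e^(−4λ) = λ^30e^(−5λ), i.e. Gamma(shape=31, rate=5).
The mode of a Gamma(a, b) with a ≥ 1 (shape–rate) is (a−1)/b = 30/5 ≈ 6.000.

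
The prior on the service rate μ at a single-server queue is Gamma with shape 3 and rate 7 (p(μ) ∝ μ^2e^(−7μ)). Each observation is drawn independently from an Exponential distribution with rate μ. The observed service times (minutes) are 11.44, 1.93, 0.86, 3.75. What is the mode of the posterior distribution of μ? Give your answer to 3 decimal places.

The Exponential(rate=μ) likelihood is ∝ μ^n e^(−μΣtᵢ). Here n = 4 and Σtᵢ = 11.44 + 1.93 + 0.86 + 3.75 = 17.98.
Posterior ∝ μ^2e^(−7μ) · μ^4e^(−17.98μ) = μ^6e^(−24.98μ), i.e. Gamma(7, 24.98).
Mode = (a−1)/b = 6/24.98 ≈ 0.240.

μ̂_MAP = 0.240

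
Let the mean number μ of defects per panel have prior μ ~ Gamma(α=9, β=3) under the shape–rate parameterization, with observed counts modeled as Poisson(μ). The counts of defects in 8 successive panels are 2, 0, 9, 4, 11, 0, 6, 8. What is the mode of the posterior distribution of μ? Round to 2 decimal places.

μ̂_MAP = 4.36

Σxᵢ = 2+0+9+4+11+0+6+8 = 40, with n = 8.
Posterior ∝ μ^8e^(−3μ) · μ^40e^(−8μ) = μ^48e^(−11μ), i.e. Gamma(shape=49, rate=11).
The mode of a Gamma(a, b) with a ≥ 1 (shape–rate) is (a−1)/b = 48/11 ≈ 4.36.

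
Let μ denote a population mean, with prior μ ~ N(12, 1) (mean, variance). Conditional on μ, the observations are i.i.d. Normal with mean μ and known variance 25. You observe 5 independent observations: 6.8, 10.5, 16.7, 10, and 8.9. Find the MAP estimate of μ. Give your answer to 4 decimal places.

n = 5; x̄ = (6.8 + 10.5 + 16.7 + 10 + 8.9)/5 = 52.9/5 = 10.58.
For a Normal prior and Normal likelihood with known variance, the posterior is Normal; its mode equals its mean, the precision-weighted average.
Prior precision 1/σ₀² = 1/1 = 1; data precision n/σ² = 5/25 = 0.2.
μ̂ = (1·12 + 0.2·10.58) / (1 + 0.2) = 14.116/1.2 = 3529/300 ≈ 11.7633.

μ̂_MAP = 11.7633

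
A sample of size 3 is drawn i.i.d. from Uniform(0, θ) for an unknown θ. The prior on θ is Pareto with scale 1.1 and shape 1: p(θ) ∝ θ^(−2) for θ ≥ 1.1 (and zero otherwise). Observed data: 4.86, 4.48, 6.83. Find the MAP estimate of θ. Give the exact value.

The Uniform(0, θ) likelihood is θ^(−n) for θ ≥ max(xᵢ), zero otherwise. Here max(xᵢ) = 6.83.
Posterior ∝ θ^(−2) · θ^(−3) = θ^(−5) on θ ≥ max(1.1, 6.83) = 6.83.
This density is strictly decreasing in θ, so the posterior mode lies at the lower boundary of the support.

θ̂_MAP = 6.83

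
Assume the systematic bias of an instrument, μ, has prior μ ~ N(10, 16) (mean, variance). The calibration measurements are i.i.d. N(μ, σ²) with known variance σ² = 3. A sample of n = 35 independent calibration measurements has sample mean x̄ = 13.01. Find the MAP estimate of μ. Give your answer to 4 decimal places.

μ̂_MAP = 12.9940

n = 35, x̄ = 13.01.
For a Normal prior and Normal likelihood with known variance, the posterior is Normal; its mode equals its mean, the precision-weighted average.
Prior precision 1/σ₀² = 1/16 = 0.0625; data precision n/σ² = 35/3.
μ̂ = (0.0625·10 + (35/3)·13.01) / (0.0625 + 35/3) = (18289/120)/(563/48) = 36578/2815 ≈ 12.9940.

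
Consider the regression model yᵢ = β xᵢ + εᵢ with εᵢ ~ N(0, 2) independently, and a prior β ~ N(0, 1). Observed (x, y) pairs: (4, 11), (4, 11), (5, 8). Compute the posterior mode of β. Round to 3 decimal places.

β̂_MAP = 2.169

log p(β | y) = −Σ(yᵢ − βxᵢ)²/(2·2) − β²/(2·1) + const.
Setting the derivative to zero: Σxᵢ(yᵢ − βxᵢ)/2 − β/1 = 0, so β = Σxᵢyᵢ / (Σxᵢ² + σ²/τ²).
Σxᵢyᵢ = 4·11 + 4·11 + 5·8 = 128; Σxᵢ² = 57; σ²/τ² = 2.
β̂_MAP = 128 / (57 + 2) = 128/59 ≈ 2.169.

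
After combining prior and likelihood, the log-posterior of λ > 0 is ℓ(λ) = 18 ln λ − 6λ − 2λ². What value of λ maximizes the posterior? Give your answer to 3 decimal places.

ℓ'(λ) = 18/λ − 6 − 4λ. Setting this to zero and multiplying by λ: 4λ² + 6λ − 18 = 0.
λ = (−6 + √(6² + 4·4·18)) / (2·4) = (−6 + √324) / 8 = (−6 + 18)/8 = 3/2.
ℓ''(λ) = −18/λ² − 4 < 0, confirming a maximum.

λ̂_MAP = 1.500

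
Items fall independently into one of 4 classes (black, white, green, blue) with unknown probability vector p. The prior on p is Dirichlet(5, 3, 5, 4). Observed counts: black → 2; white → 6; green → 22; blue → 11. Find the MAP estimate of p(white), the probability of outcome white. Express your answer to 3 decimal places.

The posterior is Dirichlet(αᵢ + nᵢ) = Dirichlet(7, 9, 27, 15).
For a Dirichlet(a₁,…,a_K) with all aᵢ > 1, the mode has j-th component (aⱼ − 1)/(Σaᵢ − K).
Here Σaᵢ = 58 and K = 4, so p(white) = (9 − 1)/(58 − 4) = 8/54 ≈ 0.148.

MAP estimate of p(white) = 0.148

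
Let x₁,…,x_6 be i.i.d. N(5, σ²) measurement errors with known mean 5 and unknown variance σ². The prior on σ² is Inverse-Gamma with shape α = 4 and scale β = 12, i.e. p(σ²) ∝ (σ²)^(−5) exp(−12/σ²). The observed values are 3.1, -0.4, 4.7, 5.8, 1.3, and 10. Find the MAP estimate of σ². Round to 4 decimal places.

σ̂²_MAP = 6.0119

Sum of squared deviations about the known mean: SS = (3.1−5)² + (-0.4−5)² + (4.7−5)² + (5.8−5)² + (1.3−5)² + (10−5)² = 72.19.
The Normal likelihood contributes (σ²)^(−n/2) exp(−SS/(2σ²)), so the posterior is Inverse-Gamma(α + n/2, β + SS/2) = Inverse-Gamma(7, 48.095).
The mode of Inverse-Gamma(a, b) is b/(a+1) = 48.095/8 ≈ 6.0119.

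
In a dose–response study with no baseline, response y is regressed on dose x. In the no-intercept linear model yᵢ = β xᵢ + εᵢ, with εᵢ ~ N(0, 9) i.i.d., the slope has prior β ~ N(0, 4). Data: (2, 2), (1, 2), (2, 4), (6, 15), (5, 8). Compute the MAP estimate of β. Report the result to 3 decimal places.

log p(β | y) = −Σ(yᵢ − βxᵢ)²/(2·9) − β²/(2·4) + const.
Setting the derivative to zero: Σxᵢ(yᵢ − βxᵢ)/9 − β/4 = 0, so β = Σxᵢyᵢ / (Σxᵢ² + σ²/τ²).
Σxᵢyᵢ = 2·2 + 1·2 + 2·4 + 6·15 + 5·8 = 144; Σxᵢ² = 70; σ²/τ² = 2.25.
β̂_MAP = 144 / (70 + 2.25) = 144/72.25 ≈ 1.993.

β̂_MAP = 1.993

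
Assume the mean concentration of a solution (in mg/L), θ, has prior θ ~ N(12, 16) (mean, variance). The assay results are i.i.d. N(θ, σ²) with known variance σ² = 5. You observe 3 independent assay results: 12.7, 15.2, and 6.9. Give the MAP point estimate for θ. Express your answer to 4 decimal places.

n = 3; x̄ = (12.7 + 15.2 + 6.9)/3 = 34.8/3 = 11.6.
For a Normal prior and Normal likelihood with known variance, the posterior is Normal; its mode equals its mean, the precision-weighted average.
Prior precision 1/σ₀² = 1/16 = 0.0625; data precision n/σ² = 3/5 = 0.6.
θ̂ = (0.0625·12 + 0.6·11.6) / (0.0625 + 0.6) = 7.71/0.6625 = 3084/265 ≈ 11.6377.

θ̂_MAP = 11.6377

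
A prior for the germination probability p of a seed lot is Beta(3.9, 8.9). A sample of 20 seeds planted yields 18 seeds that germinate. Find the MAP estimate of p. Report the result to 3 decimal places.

Prior: Beta(3.9, 8.9).
Data: 18 successes in 20 trials. The binomial likelihood contributes p^18(1−p)^2, so the posterior is Beta(3.9+18, 8.9+2) = Beta(21.9, 10.9).
For Beta(a, b) with a, b > 1 the mode is (a−1)/(a+b−2) = 20.9/30.8 ≈ 0.679.

p̂_MAP = 0.679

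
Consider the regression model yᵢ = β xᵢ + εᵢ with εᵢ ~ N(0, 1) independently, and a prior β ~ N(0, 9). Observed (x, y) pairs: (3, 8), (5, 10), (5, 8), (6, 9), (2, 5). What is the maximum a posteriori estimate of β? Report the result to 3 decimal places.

β̂_MAP = 1.796

log p(β | y) = −Σ(yᵢ − βxᵢ)²/(2·1) − β²/(2·9) + const.
Setting the derivative to zero: Σxᵢ(yᵢ − βxᵢ)/1 − β/9 = 0, so β = Σxᵢyᵢ / (Σxᵢ² + σ²/τ²).
Σxᵢyᵢ = 3·8 + 5·10 + 5·8 + 6·9 + 2·5 = 178; Σxᵢ² = 99; σ²/τ² = 1/9.
β̂_MAP = 178 / (99 + 1/9) = 178/(892/9) = 801/446 ≈ 1.796.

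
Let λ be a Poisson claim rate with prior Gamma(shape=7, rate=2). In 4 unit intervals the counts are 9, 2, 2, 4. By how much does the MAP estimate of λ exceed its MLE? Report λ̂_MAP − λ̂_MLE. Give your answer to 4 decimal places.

Σxᵢ = 17. Posterior is Gamma(24, 6); MAP = (24−1)/6 = 23/6 ≈ 3.83333.
MLE = x̄ = 17/4 ≈ 4.25000.
Difference = 23/6 − 17/4 = -5/12 ≈ -0.4167.

MAP − MLE = -0.4167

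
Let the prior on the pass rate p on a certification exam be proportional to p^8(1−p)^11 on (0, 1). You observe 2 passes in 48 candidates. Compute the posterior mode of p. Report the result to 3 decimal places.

The prior density ∝ p^8(1−p)^11 is the kernel of Beta(9, 12).
Data: 2 successes in 48 trials. The binomial likelihood contributes p^2(1−p)^46, so the posterior is Beta(9+2, 12+46) = Beta(11, 58).
For Beta(a, b) with a, b > 1 the mode is (a−1)/(a+b−2) = 10/67 ≈ 0.149.

p̂_MAP = 0.149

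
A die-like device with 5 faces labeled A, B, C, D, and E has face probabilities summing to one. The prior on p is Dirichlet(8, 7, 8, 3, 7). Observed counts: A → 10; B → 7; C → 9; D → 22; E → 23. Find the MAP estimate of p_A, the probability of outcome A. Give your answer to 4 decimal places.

The posterior is Dirichlet(αᵢ + nᵢ) = Dirichlet(18, 14, 17, 25, 30).
For a Dirichlet(a₁,…,a_K) with all aᵢ > 1, the mode has j-th component (aⱼ − 1)/(Σaᵢ − K).
Here Σaᵢ = 104 and K = 5, so p_A = (18 − 1)/(104 − 5) = 17/99 ≈ 0.1717.

MAP estimate of p_A = 0.1717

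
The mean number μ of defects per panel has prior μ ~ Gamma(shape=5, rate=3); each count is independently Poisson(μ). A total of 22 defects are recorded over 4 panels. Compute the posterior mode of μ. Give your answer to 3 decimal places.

Σxᵢ = 22, n = 4.
Posterior ∝ μ^4e^(−3μ) · μ^22e^(−4μ) = μ^26e^(−7μ), i.e. Gamma(shape=27, rate=7).
The mode of a Gamma(a, b) with a ≥ 1 (shape–rate) is (a−1)/b = 26/7 ≈ 3.714.

μ̂_MAP = 3.714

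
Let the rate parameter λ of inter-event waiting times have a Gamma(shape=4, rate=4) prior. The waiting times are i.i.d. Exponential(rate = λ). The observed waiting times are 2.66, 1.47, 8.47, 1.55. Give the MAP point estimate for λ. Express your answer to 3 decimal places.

λ̂_MAP = 0.386

The Exponential(rate=λ) likelihood is ∝ λ^n e^(−λΣtᵢ). Here n = 4 and Σtᵢ = 2.66 + 1.47 + 8.47 + 1.55 = 14.15.
Posterior ∝ λ^3e^(−4λ) · λ^4e^(−14.15λ) = λ^7e^(−18.15λ), i.e. Gamma(8, 18.15).
Mode = (a−1)/b = 7/18.15 ≈ 0.386.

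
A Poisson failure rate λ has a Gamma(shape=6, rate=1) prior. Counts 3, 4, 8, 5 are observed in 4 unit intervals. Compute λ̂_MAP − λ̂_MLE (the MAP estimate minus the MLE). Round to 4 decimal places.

Σxᵢ = 20. Posterior is Gamma(26, 5); MAP = (26−1)/5 = 25/5 ≈ 5.00000.
MLE = x̄ = 20/4 ≈ 5.00000.
Difference = 25/5 − 20/4 = 0 ≈ 0.0000.

MAP − MLE = 0.0000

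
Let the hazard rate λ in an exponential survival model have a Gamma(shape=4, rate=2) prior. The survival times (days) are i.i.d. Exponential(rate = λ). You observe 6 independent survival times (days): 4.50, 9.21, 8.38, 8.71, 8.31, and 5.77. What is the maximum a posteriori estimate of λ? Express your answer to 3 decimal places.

λ̂_MAP = 0.192

The Exponential(rate=λ) likelihood is ∝ λ^n e^(−λΣtᵢ). Here n = 6 and Σtᵢ = 4.50 + 9.21 + 8.38 + 8.71 + 8.31 + 5.77 = 44.88.
Posterior ∝ λ^3e^(−2λ) · λ^6e^(−44.88λ) = λ^9e^(−46.88λ), i.e. Gamma(10, 46.88).
Mode = (a−1)/b = 9/46.88 ≈ 0.192.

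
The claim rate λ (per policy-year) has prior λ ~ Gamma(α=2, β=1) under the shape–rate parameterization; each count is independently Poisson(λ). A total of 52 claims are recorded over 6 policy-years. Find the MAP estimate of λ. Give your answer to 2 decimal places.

λ̂_MAP = 7.57

Σxᵢ = 52, n = 6.
Posterior ∝ λe^(−1λ) · λ^52e^(−6λ) = λ^53e^(−7λ), i.e. Gamma(shape=54, rate=7).
The mode of a Gamma(a, b) with a ≥ 1 (shape–rate) is (a−1)/b = 53/7 ≈ 7.57.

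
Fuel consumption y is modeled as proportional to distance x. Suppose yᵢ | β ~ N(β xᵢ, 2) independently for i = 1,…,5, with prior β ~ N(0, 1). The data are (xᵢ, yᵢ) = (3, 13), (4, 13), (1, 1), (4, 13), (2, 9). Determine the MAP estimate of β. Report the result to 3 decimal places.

β̂_MAP = 3.375

log p(β | y) = −Σ(yᵢ − βxᵢ)²/(2·2) − β²/(2·1) + const.
Setting the derivative to zero: Σxᵢ(yᵢ − βxᵢ)/2 − β/1 = 0, so β = Σxᵢyᵢ / (Σxᵢ² + σ²/τ²).
Σxᵢyᵢ = 3·13 + 4·13 + 1·1 + 4·13 + 2·9 = 162; Σxᵢ² = 46; σ²/τ² = 2.
β̂_MAP = 162 / (46 + 2) = 162/48 ≈ 3.375.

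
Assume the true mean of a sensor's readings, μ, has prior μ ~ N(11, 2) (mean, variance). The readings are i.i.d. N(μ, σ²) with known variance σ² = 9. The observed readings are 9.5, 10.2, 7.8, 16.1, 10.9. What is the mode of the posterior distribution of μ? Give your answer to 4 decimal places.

μ̂_MAP = 10.9474

n = 5; x̄ = (9.5 + 10.2 + 7.8 + 16.1 + 10.9)/5 = 54.5/5 = 10.9.
For a Normal prior and Normal likelihood with known variance, the posterior is Normal; its mode equals its mean, the precision-weighted average.
Prior precision 1/σ₀² = 1/2 = 0.5; data precision n/σ² = 5/9.
μ̂ = (0.5·11 + (5/9)·10.9) / (0.5 + 5/9) = (104/9)/(19/18) = 208/19 ≈ 10.9474.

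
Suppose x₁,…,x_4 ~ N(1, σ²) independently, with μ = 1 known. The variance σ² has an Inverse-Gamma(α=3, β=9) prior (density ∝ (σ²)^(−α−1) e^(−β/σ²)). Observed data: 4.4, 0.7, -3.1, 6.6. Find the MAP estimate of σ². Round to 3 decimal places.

σ̂²_MAP = 6.485

Sum of squared deviations about the known mean: SS = (4.4−1)² + (0.7−1)² + (-3.1−1)² + (6.6−1)² = 59.82.
The Normal likelihood contributes (σ²)^(−n/2) exp(−SS/(2σ²)), so the posterior is Inverse-Gamma(α + n/2, β + SS/2) = Inverse-Gamma(5, 38.91).
The mode of Inverse-Gamma(a, b) is b/(a+1) = 38.91/6 ≈ 6.485.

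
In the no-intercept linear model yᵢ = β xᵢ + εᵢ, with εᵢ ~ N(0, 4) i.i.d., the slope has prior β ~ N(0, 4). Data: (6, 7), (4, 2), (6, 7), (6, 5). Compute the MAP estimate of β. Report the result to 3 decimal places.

log p(β | y) = −Σ(yᵢ − βxᵢ)²/(2·4) − β²/(2·4) + const.
Setting the derivative to zero: Σxᵢ(yᵢ − βxᵢ)/4 − β/4 = 0, so β = Σxᵢyᵢ / (Σxᵢ² + σ²/τ²).
Σxᵢyᵢ = 6·7 + 4·2 + 6·7 + 6·5 = 122; Σxᵢ² = 124; σ²/τ² = 1.
β̂_MAP = 122 / (124 + 1) = 122/125 ≈ 0.976.

β̂_MAP = 0.976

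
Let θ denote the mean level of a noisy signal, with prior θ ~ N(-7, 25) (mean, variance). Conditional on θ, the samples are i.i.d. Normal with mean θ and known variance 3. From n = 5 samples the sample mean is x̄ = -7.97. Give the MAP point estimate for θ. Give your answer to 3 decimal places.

n = 5, x̄ = -7.97.
For a Normal prior and Normal likelihood with known variance, the posterior is Normal; its mode equals its mean, the precision-weighted average.
Prior precision 1/σ₀² = 1/25 = 0.04; data precision n/σ² = 5/3.
θ̂ = (0.04·(-7) + (5/3)·(-7.97)) / (0.04 + 5/3) = (-4069/300)/(128/75) = -7.947265625 ≈ -7.947.

θ̂_MAP = -7.947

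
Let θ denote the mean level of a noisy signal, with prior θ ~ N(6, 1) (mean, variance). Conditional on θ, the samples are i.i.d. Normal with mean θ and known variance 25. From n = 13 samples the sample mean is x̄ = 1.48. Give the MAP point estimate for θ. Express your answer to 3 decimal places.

n = 13, x̄ = 1.48.
For a Normal prior and Normal likelihood with known variance, the posterior is Normal; its mode equals its mean, the precision-weighted average.
Prior precision 1/σ₀² = 1/1 = 1; data precision n/σ² = 13/25 = 0.52.
θ̂ = (1·6 + 0.52·1.48) / (1 + 0.52) = 6.7696/1.52 = 4231/950 ≈ 4.454.

θ̂_MAP = 4.454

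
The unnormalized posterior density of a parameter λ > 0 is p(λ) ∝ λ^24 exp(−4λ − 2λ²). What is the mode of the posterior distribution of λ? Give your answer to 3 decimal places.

λ̂_MAP = 2.000

ℓ'(λ) = 24/λ − 4 − 4λ. Setting this to zero and multiplying by λ: 4λ² + 4λ − 24 = 0.
λ = (−4 + √(4² + 4·4·24)) / (2·4) = (−4 + √400) / 8 = (−4 + 20)/8 = 2.
ℓ''(λ) = −24/λ² − 4 < 0, confirming a maximum.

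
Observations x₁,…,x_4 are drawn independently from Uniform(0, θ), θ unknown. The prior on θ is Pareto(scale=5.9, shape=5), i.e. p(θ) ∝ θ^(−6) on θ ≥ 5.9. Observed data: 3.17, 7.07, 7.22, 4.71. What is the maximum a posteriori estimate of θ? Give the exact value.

θ̂_MAP = 7.22

The Uniform(0, θ) likelihood is θ^(−n) for θ ≥ max(xᵢ), zero otherwise. Here max(xᵢ) = 7.22.
Posterior ∝ θ^(−6) · θ^(−4) = θ^(−10) on θ ≥ max(5.9, 7.22) = 7.22.
This density is strictly decreasing in θ, so the posterior mode lies at the lower boundary of the support.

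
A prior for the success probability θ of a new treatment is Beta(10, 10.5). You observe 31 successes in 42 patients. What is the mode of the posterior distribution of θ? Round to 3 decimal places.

Prior: Beta(10, 10.5).
Data: 31 successes in 42 trials. The binomial likelihood contributes θ^31(1−θ)^11, so the posterior is Beta(10+31, 10.5+11) = Beta(41, 21.5).
For Beta(a, b) with a, b > 1 the mode is (a−1)/(a+b−2) = 40/60.5 ≈ 0.661.

θ̂_MAP = 0.661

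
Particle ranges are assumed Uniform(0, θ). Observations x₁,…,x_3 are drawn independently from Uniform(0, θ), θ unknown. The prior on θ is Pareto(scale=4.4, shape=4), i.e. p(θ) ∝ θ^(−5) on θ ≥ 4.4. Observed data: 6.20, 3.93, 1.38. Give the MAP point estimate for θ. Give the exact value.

The Uniform(0, θ) likelihood is θ^(−n) for θ ≥ max(xᵢ), zero otherwise. Here max(xᵢ) = 6.20.
Posterior ∝ θ^(−5) · θ^(−3) = θ^(−8) on θ ≥ max(4.4, 6.20) = 6.20.
This density is strictly decreasing in θ, so the posterior mode lies at the lower boundary of the support.

θ̂_MAP = 6.20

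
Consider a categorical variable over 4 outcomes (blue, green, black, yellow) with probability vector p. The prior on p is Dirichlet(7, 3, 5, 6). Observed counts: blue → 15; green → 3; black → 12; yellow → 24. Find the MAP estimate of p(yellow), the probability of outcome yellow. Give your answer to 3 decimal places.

MAP estimate of p(yellow) = 0.408

The posterior is Dirichlet(αᵢ + nᵢ) = Dirichlet(22, 6, 17, 30).
For a Dirichlet(a₁,…,a_K) with all aᵢ > 1, the mode has j-th component (aⱼ − 1)/(Σaᵢ − K).
Here Σaᵢ = 75 and K = 4, so p(yellow) = (30 − 1)/(75 − 4) = 29/71 ≈ 0.408.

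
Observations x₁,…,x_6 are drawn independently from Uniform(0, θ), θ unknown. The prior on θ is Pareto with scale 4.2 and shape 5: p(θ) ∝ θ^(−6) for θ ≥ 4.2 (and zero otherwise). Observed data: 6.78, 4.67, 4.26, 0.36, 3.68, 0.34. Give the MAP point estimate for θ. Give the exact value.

The Uniform(0, θ) likelihood is θ^(−n) for θ ≥ max(xᵢ), zero otherwise. Here max(xᵢ) = 6.78.
Posterior ∝ θ^(−6) · θ^(−6) = θ^(−12) on θ ≥ max(4.2, 6.78) = 6.78.
This density is strictly decreasing in θ, so the posterior mode lies at the lower boundary of the support.

θ̂_MAP = 6.78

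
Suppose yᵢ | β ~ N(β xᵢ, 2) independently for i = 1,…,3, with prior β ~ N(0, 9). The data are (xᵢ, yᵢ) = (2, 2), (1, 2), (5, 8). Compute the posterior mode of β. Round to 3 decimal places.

β̂_MAP = 1.522

log p(β | y) = −Σ(yᵢ − βxᵢ)²/(2·2) − β²/(2·9) + const.
Setting the derivative to zero: Σxᵢ(yᵢ − βxᵢ)/2 − β/9 = 0, so β = Σxᵢyᵢ / (Σxᵢ² + σ²/τ²).
Σxᵢyᵢ = 2·2 + 1·2 + 5·8 = 46; Σxᵢ² = 30; σ²/τ² = 2/9.
β̂_MAP = 46 / (30 + 2/9) = 46/(272/9) = 207/136 ≈ 1.522.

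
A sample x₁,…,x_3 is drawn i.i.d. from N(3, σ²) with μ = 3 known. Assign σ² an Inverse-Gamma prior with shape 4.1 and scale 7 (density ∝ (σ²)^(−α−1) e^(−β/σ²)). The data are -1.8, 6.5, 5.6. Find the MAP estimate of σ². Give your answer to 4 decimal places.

Sum of squared deviations about the known mean: SS = (-1.8−3)² + (6.5−3)² + (5.6−3)² = 42.05.
The Normal likelihood contributes (σ²)^(−n/2) exp(−SS/(2σ²)), so the posterior is Inverse-Gamma(α + n/2, β + SS/2) = Inverse-Gamma(5.6, 28.025).
The mode of Inverse-Gamma(a, b) is b/(a+1) = 28.025/6.6 ≈ 4.2462.

σ̂²_MAP = 4.2462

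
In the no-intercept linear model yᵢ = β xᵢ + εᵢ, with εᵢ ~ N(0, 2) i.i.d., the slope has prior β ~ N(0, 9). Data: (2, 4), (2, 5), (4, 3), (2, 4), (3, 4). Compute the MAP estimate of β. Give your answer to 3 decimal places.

log p(β | y) = −Σ(yᵢ − βxᵢ)²/(2·2) − β²/(2·9) + const.
Setting the derivative to zero: Σxᵢ(yᵢ − βxᵢ)/2 − β/9 = 0, so β = Σxᵢyᵢ / (Σxᵢ² + σ²/τ²).
Σxᵢyᵢ = 2·4 + 2·5 + 4·3 + 2·4 + 3·4 = 50; Σxᵢ² = 37; σ²/τ² = 2/9.
β̂_MAP = 50 / (37 + 2/9) = 50/(335/9) = 90/67 ≈ 1.343.

β̂_MAP = 1.343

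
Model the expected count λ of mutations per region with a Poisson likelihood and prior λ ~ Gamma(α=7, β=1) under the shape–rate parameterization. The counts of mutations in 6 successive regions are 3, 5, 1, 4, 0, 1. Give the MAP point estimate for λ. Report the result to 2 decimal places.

λ̂_MAP = 2.86

Σxᵢ = 3+5+1+4+0+1 = 14, with n = 6.
Posterior ∝ λ^6e^(−1λ) · λ^14e^(−6λ) = λ^20e^(−7λ), i.e. Gamma(shape=21, rate=7).
The mode of a Gamma(a, b) with a ≥ 1 (shape–rate) is (a−1)/b = 20/7 ≈ 2.86.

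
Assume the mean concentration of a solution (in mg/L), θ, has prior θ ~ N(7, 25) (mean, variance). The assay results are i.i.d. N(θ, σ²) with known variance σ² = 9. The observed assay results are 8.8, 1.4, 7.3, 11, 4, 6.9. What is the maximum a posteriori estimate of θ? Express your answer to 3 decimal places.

θ̂_MAP = 6.591

n = 6; x̄ = (8.8 + 1.4 + 7.3 + 11 + 4 + 6.9)/6 = 39.4/6 = 197/30 ≈ 6.5667.
For a Normal prior and Normal likelihood with known variance, the posterior is Normal; its mode equals its mean, the precision-weighted average.
Prior precision 1/σ₀² = 1/25 = 0.04; data precision n/σ² = 6/9 = 2/3.
θ̂ = (0.04·7 + (2/3)·(197/30)) / (0.04 + 2/3) = (1048/225)/(53/75) = 1048/159 ≈ 6.591.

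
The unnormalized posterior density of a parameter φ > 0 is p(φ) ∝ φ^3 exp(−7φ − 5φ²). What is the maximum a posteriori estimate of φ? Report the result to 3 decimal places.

φ̂_MAP = 0.300

ℓ'(φ) = 3/φ − 7 − 10φ. Setting this to zero and multiplying by φ: 10φ² + 7φ − 3 = 0.
φ = (−7 + √(7² + 4·10·3)) / (2·10) = (−7 + √169) / 20 = (−7 + 13)/20 = 3/10.
ℓ''(φ) = −3/φ² − 10 < 0, confirming a maximum.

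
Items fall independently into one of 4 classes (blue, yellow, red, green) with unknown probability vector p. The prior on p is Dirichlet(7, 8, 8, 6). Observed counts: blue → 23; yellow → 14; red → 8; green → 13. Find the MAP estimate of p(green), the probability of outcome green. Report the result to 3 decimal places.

MAP estimate of p(green) = 0.217

The posterior is Dirichlet(αᵢ + nᵢ) = Dirichlet(30, 22, 16, 19).
For a Dirichlet(a₁,…,a_K) with all aᵢ > 1, the mode has j-th component (aⱼ − 1)/(Σaᵢ − K).
Here Σaᵢ = 87 and K = 4, so p(green) = (19 − 1)/(87 − 4) = 18/83 ≈ 0.217.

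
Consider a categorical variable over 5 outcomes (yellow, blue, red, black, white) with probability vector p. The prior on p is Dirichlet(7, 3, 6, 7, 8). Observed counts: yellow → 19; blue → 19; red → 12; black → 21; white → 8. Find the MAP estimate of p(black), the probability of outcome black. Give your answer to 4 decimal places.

The posterior is Dirichlet(αᵢ + nᵢ) = Dirichlet(26, 22, 18, 28, 16).
For a Dirichlet(a₁,…,a_K) with all aᵢ > 1, the mode has j-th component (aⱼ − 1)/(Σaᵢ − K).
Here Σaᵢ = 110 and K = 5, so p(black) = (28 − 1)/(110 − 5) = 27/105 ≈ 0.2571.

MAP estimate of p(black) = 0.2571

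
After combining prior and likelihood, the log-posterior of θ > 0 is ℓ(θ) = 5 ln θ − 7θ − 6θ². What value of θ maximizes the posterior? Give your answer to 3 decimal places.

ℓ'(θ) = 5/θ − 7 − 12θ. Setting this to zero and multiplying by θ: 12θ² + 7θ − 5 = 0.
θ = (−7 + √(7² + 4·12·5)) / (2·12) = (−7 + √289) / 24 = (−7 + 17)/24 = 5/12.
ℓ''(θ) = −5/θ² − 12 < 0, confirming a maximum.

θ̂_MAP = 0.417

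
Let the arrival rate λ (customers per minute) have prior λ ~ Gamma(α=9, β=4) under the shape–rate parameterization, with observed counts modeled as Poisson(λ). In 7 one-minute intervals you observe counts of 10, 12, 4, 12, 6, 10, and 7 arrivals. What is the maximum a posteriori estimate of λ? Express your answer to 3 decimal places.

Σxᵢ = 10+12+4+12+6+10+7 = 61, with n = 7.
Posterior ∝ λ^8e^(−4λ) · λ^61e^(−7λ) = λ^69e^(−11λ), i.e. Gamma(shape=70, rate=11).
The mode of a Gamma(a, b) with a ≥ 1 (shape–rate) is (a−1)/b = 69/11 ≈ 6.273.

λ̂_MAP = 6.273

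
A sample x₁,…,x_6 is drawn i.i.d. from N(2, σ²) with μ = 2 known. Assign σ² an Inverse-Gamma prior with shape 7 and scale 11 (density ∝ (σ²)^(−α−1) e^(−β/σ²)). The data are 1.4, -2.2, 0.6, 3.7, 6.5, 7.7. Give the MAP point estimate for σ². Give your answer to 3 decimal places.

σ̂²_MAP = 4.436

Sum of squared deviations about the known mean: SS = (1.4−2)² + (-2.2−2)² + (0.6−2)² + (3.7−2)² + (6.5−2)² + (7.7−2)² = 75.59.
The Normal likelihood contributes (σ²)^(−n/2) exp(−SS/(2σ²)), so the posterior is Inverse-Gamma(α + n/2, β + SS/2) = Inverse-Gamma(10, 48.795).
The mode of Inverse-Gamma(a, b) is b/(a+1) = 48.795/11 ≈ 4.436.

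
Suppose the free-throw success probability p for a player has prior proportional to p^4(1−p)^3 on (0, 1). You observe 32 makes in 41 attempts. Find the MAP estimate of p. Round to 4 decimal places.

p̂_MAP = 0.7500

The prior density ∝ p^4(1−p)^3 is the kernel of Beta(5, 4).
Data: 32 successes in 41 trials. The binomial likelihood contributes p^32(1−p)^9, so the posterior is Beta(5+32, 4+9) = Beta(37, 13).
For Beta(a, b) with a, b > 1 the mode is (a−1)/(a+b−2) = 36/48 ≈ 0.7500.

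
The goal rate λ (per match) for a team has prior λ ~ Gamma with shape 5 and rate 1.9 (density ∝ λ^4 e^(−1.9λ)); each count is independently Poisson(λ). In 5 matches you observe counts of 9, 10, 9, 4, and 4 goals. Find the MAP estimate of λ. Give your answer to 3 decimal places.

Σxᵢ = 9+10+9+4+4 = 36, with n = 5.
Posterior ∝ λ^4e^(−1.9λ) · λ^36e^(−5λ) = λ^40e^(−6.9λ), i.e. Gamma(shape=41, rate=6.9).
The mode of a Gamma(a, b) with a ≥ 1 (shape–rate) is (a−1)/b = 40/6.9 ≈ 5.797.

λ̂_MAP = 5.797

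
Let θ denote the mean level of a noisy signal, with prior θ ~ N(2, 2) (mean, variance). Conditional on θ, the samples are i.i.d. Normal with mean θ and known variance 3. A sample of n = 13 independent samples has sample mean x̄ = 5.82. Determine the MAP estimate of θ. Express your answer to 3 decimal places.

n = 13, x̄ = 5.82.
For a Normal prior and Normal likelihood with known variance, the posterior is Normal; its mode equals its mean, the precision-weighted average.
Prior precision 1/σ₀² = 1/2 = 0.5; data precision n/σ² = 13/3.
θ̂ = (0.5·2 + (13/3)·5.82) / (0.5 + 13/3) = 26.22/(29/6) = 3933/725 ≈ 5.425.

θ̂_MAP = 5.425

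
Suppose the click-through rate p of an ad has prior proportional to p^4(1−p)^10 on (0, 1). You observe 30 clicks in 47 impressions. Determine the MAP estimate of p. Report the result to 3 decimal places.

The prior density ∝ p^4(1−p)^10 is the kernel of Beta(5, 11).
Data: 30 successes in 47 trials. The binomial likelihood contributes p^30(1−p)^17, so the posterior is Beta(5+30, 11+17) = Beta(35, 28).
For Beta(a, b) with a, b > 1 the mode is (a−1)/(a+b−2) = 34/61 ≈ 0.557.

p̂_MAP = 0.557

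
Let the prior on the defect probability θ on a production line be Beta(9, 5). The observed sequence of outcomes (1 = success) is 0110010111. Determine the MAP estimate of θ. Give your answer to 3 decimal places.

θ̂_MAP = 0.636

Prior: Beta(9, 5).
Data: 6 successes in 10 trials (from the sequence). The binomial likelihood contributes θ^6(1−θ)^4, so the posterior is Beta(9+6, 5+4) = Beta(15, 9).
For Beta(a, b) with a, b > 1 the mode is (a−1)/(a+b−2) = 14/22 ≈ 0.636.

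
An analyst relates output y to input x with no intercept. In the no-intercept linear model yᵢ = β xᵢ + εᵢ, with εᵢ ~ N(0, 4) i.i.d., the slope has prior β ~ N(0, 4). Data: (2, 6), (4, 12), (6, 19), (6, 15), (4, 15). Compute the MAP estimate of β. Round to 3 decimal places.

β̂_MAP = 2.972

log p(β | y) = −Σ(yᵢ − βxᵢ)²/(2·4) − β²/(2·4) + const.
Setting the derivative to zero: Σxᵢ(yᵢ − βxᵢ)/4 − β/4 = 0, so β = Σxᵢyᵢ / (Σxᵢ² + σ²/τ²).
Σxᵢyᵢ = 2·6 + 4·12 + 6·19 + 6·15 + 4·15 = 324; Σxᵢ² = 108; σ²/τ² = 1.
β̂_MAP = 324 / (108 + 1) = 324/109 ≈ 2.972.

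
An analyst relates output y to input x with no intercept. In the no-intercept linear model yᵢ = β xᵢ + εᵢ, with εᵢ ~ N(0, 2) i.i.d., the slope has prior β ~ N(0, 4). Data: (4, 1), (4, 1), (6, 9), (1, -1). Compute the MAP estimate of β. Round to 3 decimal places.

β̂_MAP = 0.878

log p(β | y) = −Σ(yᵢ − βxᵢ)²/(2·2) − β²/(2·4) + const.
Setting the derivative to zero: Σxᵢ(yᵢ − βxᵢ)/2 − β/4 = 0, so β = Σxᵢyᵢ / (Σxᵢ² + σ²/τ²).
Σxᵢyᵢ = 4·1 + 4·1 + 6·9 + 1·(-1) = 61; Σxᵢ² = 69; σ²/τ² = 0.5.
β̂_MAP = 61 / (69 + 0.5) = 61/69.5 ≈ 0.878.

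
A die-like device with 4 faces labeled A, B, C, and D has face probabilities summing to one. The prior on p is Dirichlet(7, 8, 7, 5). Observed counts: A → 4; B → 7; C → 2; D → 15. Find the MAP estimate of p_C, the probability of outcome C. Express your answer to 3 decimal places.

The posterior is Dirichlet(αᵢ + nᵢ) = Dirichlet(11, 15, 9, 20).
For a Dirichlet(a₁,…,a_K) with all aᵢ > 1, the mode has j-th component (aⱼ − 1)/(Σaᵢ − K).
Here Σaᵢ = 55 and K = 4, so p_C = (9 − 1)/(55 − 4) = 8/51 ≈ 0.157.

MAP estimate of p_C = 0.157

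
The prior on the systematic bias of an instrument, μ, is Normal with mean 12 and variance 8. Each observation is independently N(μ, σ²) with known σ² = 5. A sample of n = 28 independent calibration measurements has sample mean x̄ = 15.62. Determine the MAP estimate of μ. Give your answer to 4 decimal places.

μ̂_MAP = 15.5410

n = 28, x̄ = 15.62.
For a Normal prior and Normal likelihood with known variance, the posterior is Normal; its mode equals its mean, the precision-weighted average.
Prior precision 1/σ₀² = 1/8 = 0.125; data precision n/σ² = 28/5 = 5.6.
μ̂ = (0.125·12 + 5.6·15.62) / (0.125 + 5.6) = 88.972/5.725 = 88972/5725 ≈ 15.5410.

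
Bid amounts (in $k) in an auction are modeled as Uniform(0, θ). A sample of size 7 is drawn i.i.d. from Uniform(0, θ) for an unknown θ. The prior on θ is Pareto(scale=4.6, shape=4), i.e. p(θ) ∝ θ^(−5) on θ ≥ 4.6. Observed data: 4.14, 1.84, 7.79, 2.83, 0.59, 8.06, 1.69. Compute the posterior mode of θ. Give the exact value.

The Uniform(0, θ) likelihood is θ^(−n) for θ ≥ max(xᵢ), zero otherwise. Here max(xᵢ) = 8.06.
Posterior ∝ θ^(−5) · θ^(−7) = θ^(−12) on θ ≥ max(4.6, 8.06) = 8.06.
This density is strictly decreasing in θ, so the posterior mode lies at the lower boundary of the support.

θ̂_MAP = 8.06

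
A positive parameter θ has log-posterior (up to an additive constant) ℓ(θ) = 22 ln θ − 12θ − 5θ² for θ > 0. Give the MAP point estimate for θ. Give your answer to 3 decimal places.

ℓ'(θ) = 22/θ − 12 − 10θ. Setting this to zero and multiplying by θ: 10θ² + 12θ − 22 = 0.
θ = (−12 + √(12² + 4·10·22)) / (2·10) = (−12 + √1024) / 20 = (−12 + 32)/20 = 1.
ℓ''(θ) = −22/θ² − 10 < 0, confirming a maximum.

θ̂_MAP = 1.000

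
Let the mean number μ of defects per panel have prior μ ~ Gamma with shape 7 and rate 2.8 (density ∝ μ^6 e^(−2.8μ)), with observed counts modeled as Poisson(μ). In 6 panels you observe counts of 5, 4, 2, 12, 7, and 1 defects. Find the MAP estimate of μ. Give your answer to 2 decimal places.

Σxᵢ = 5+4+2+12+7+1 = 31, with n = 6.
Posterior ∝ μ^6e^(−2.8μ) · μ^31e^(−6μ) = μ^37e^(−8.8μ), i.e. Gamma(shape=38, rate=8.8).
The mode of a Gamma(a, b) with a ≥ 1 (shape–rate) is (a−1)/b = 37/8.8 ≈ 4.20.

μ̂_MAP = 4.20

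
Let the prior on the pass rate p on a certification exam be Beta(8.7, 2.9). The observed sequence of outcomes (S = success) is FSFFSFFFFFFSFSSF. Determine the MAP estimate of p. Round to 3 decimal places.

p̂_MAP = 0.496

Prior: Beta(8.7, 2.9).
Data: 5 successes in 16 trials (from the sequence). The binomial likelihood contributes p^5(1−p)^11, so the posterior is Beta(8.7+5, 2.9+11) = Beta(13.7, 13.9).
For Beta(a, b) with a, b > 1 the mode is (a−1)/(a+b−2) = 12.7/25.6 ≈ 0.496.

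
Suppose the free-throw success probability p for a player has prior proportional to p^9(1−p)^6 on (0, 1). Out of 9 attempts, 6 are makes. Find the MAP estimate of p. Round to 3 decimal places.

The prior density ∝ p^9(1−p)^6 is the kernel of Beta(10, 7).
Data: 6 successes in 9 trials. The binomial likelihood contributes p^6(1−p)^3, so the posterior is Beta(10+6, 7+3) = Beta(16, 10).
For Beta(a, b) with a, b > 1 the mode is (a−1)/(a+b−2) = 15/24 ≈ 0.625.

p̂_MAP = 0.625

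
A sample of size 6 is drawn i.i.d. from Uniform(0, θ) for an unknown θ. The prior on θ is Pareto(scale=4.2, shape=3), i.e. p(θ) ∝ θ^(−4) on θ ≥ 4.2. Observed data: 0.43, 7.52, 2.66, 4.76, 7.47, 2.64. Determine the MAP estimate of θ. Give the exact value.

The Uniform(0, θ) likelihood is θ^(−n) for θ ≥ max(xᵢ), zero otherwise. Here max(xᵢ) = 7.52.
Posterior ∝ θ^(−4) · θ^(−6) = θ^(−10) on θ ≥ max(4.2, 7.52) = 7.52.
This density is strictly decreasing in θ, so the posterior mode lies at the lower boundary of the support.

θ̂_MAP = 7.52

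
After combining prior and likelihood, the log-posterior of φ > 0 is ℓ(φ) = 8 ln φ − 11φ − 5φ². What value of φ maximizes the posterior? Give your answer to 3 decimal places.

φ̂_MAP = 0.500

ℓ'(φ) = 8/φ − 11 − 10φ. Setting this to zero and multiplying by φ: 10φ² + 11φ − 8 = 0.
φ = (−11 + √(11² + 4·10·8)) / (2·10) = (−11 + √441) / 20 = (−11 + 21)/20 = 1/2.
ℓ''(φ) = −8/φ² − 10 < 0, confirming a maximum.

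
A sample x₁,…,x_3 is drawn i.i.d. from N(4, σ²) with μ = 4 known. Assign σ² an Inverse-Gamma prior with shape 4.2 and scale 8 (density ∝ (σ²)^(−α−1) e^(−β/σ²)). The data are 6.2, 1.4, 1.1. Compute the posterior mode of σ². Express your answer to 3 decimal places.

Sum of squared deviations about the known mean: SS = (6.2−4)² + (1.4−4)² + (1.1−4)² = 20.01.
The Normal likelihood contributes (σ²)^(−n/2) exp(−SS/(2σ²)), so the posterior is Inverse-Gamma(α + n/2, β + SS/2) = Inverse-Gamma(5.7, 18.005).
The mode of Inverse-Gamma(a, b) is b/(a+1) = 18.005/6.7 ≈ 2.687.

σ̂²_MAP = 2.687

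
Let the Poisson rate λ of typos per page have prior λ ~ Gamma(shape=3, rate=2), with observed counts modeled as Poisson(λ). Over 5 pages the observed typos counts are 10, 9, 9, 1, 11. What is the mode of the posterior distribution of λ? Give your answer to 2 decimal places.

Σxᵢ = 10+9+9+1+11 = 40, with n = 5.
Posterior ∝ λ^2e^(−2λ) · λ^40e^(−5λ) = λ^42e^(−7λ), i.e. Gamma(shape=43, rate=7).
The mode of a Gamma(a, b) with a ≥ 1 (shape–rate) is (a−1)/b = 42/7 ≈ 6.00.

λ̂_MAP = 6.00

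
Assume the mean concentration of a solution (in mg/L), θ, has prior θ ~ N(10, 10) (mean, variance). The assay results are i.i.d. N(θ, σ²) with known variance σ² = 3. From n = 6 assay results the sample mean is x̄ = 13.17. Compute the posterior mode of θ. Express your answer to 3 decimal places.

n = 6, x̄ = 13.17.
For a Normal prior and Normal likelihood with known variance, the posterior is Normal; its mode equals its mean, the precision-weighted average.
Prior precision 1/σ₀² = 1/10 = 0.1; data precision n/σ² = 6/3 = 2.
θ̂ = (0.1·10 + 2·13.17) / (0.1 + 2) = 27.34/2.1 = 1367/105 ≈ 13.019.

θ̂_MAP = 13.019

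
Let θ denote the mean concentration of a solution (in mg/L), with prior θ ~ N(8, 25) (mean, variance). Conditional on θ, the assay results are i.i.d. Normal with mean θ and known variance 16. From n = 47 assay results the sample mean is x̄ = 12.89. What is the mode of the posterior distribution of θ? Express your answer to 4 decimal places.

n = 47, x̄ = 12.89.
For a Normal prior and Normal likelihood with known variance, the posterior is Normal; its mode equals its mean, the precision-weighted average.
Prior precision 1/σ₀² = 1/25 = 0.04; data precision n/σ² = 47/16 = 2.9375.
θ̂ = (0.04·8 + 2.9375·12.89) / (0.04 + 2.9375) = 38.184375/2.9775 = 20365/1588 ≈ 12.8243.

θ̂_MAP = 12.8243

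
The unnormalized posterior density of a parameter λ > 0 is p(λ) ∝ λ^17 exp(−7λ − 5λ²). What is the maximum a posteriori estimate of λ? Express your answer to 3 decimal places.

ℓ'(λ) = 17/λ − 7 − 10λ. Setting this to zero and multiplying by λ: 10λ² + 7λ − 17 = 0.
λ = (−7 + √(7² + 4·10·17)) / (2·10) = (−7 + √729) / 20 = (−7 + 27)/20 = 1.
ℓ''(λ) = −17/λ² − 10 < 0, confirming a maximum.

λ̂_MAP = 1.000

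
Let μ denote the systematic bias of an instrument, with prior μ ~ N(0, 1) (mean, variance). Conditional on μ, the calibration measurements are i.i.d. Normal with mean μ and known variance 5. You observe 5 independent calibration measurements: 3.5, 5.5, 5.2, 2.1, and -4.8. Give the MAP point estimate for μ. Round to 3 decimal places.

n = 5; x̄ = (3.5 + 5.5 + 5.2 + 2.1 + (-4.8))/5 = 11.5/5 = 2.3.
For a Normal prior and Normal likelihood with known variance, the posterior is Normal; its mode equals its mean, the precision-weighted average.
Prior precision 1/σ₀² = 1/1 = 1; data precision n/σ² = 5/5 = 1.
μ̂ = (1·0 + 1·2.3) / (1 + 1) = 2.3/2 = 1.150.

μ̂_MAP = 1.150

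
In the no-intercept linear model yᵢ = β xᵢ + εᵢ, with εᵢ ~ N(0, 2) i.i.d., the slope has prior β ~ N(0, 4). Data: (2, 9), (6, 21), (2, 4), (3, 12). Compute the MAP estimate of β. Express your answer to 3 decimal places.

β̂_MAP = 3.514

log p(β | y) = −Σ(yᵢ − βxᵢ)²/(2·2) − β²/(2·4) + const.
Setting the derivative to zero: Σxᵢ(yᵢ − βxᵢ)/2 − β/4 = 0, so β = Σxᵢyᵢ / (Σxᵢ² + σ²/τ²).
Σxᵢyᵢ = 2·9 + 6·21 + 2·4 + 3·12 = 188; Σxᵢ² = 53; σ²/τ² = 0.5.
β̂_MAP = 188 / (53 + 0.5) = 188/53.5 ≈ 3.514.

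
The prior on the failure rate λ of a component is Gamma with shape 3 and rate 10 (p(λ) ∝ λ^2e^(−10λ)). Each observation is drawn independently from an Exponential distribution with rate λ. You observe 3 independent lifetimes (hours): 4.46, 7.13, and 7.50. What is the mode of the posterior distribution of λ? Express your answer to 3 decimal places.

The Exponential(rate=λ) likelihood is ∝ λ^n e^(−λΣtᵢ). Here n = 3 and Σtᵢ = 4.46 + 7.13 + 7.50 = 19.09.
Posterior ∝ λ^2e^(−10λ) · λ^3e^(−19.09λ) = λ^5e^(−29.09λ), i.e. Gamma(6, 29.09).
Mode = (a−1)/b = 5/29.09 ≈ 0.172.

λ̂_MAP = 0.172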